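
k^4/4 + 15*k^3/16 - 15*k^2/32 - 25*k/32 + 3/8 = (k/4 + 1)*(k - 3/4)*(k - 1/2)*(k + 1)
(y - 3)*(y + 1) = y^2 - 2*y - 3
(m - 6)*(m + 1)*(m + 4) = m^3 - m^2 - 26*m - 24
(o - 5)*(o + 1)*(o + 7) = o^3 + 3*o^2 - 33*o - 35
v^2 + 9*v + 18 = (v + 3)*(v + 6)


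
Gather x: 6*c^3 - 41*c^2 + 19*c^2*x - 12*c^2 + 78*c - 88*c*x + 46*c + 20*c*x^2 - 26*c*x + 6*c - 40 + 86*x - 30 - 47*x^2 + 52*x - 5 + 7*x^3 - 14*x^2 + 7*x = 6*c^3 - 53*c^2 + 130*c + 7*x^3 + x^2*(20*c - 61) + x*(19*c^2 - 114*c + 145) - 75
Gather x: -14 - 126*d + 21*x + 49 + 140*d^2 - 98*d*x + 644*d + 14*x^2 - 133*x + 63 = 140*d^2 + 518*d + 14*x^2 + x*(-98*d - 112) + 98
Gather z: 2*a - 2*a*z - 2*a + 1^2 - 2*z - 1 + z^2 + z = z^2 + z*(-2*a - 1)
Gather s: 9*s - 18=9*s - 18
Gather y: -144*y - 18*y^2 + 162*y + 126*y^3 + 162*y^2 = 126*y^3 + 144*y^2 + 18*y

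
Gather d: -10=-10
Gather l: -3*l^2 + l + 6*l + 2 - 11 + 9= -3*l^2 + 7*l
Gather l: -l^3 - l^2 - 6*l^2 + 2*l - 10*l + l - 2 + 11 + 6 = -l^3 - 7*l^2 - 7*l + 15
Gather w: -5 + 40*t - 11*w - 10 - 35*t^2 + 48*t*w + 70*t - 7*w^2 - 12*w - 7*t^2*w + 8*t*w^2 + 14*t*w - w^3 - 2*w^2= -35*t^2 + 110*t - w^3 + w^2*(8*t - 9) + w*(-7*t^2 + 62*t - 23) - 15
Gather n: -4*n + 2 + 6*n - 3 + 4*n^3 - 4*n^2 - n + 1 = 4*n^3 - 4*n^2 + n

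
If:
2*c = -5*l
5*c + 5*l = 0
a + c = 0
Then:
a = 0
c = 0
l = 0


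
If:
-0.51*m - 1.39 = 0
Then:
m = -2.73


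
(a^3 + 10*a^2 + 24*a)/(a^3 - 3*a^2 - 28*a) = (a + 6)/(a - 7)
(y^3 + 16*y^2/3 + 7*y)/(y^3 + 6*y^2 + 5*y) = (y^2 + 16*y/3 + 7)/(y^2 + 6*y + 5)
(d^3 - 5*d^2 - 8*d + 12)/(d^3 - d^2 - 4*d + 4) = (d - 6)/(d - 2)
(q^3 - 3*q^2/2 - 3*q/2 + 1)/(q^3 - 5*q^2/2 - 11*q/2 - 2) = (2*q^2 - 5*q + 2)/(2*q^2 - 7*q - 4)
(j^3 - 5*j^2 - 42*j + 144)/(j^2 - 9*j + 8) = (j^2 + 3*j - 18)/(j - 1)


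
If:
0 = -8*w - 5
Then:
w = -5/8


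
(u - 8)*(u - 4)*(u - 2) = u^3 - 14*u^2 + 56*u - 64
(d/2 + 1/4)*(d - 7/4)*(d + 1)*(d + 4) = d^4/2 + 15*d^3/8 - 25*d^2/16 - 75*d/16 - 7/4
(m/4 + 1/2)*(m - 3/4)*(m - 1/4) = m^3/4 + m^2/4 - 29*m/64 + 3/32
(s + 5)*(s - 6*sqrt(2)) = s^2 - 6*sqrt(2)*s + 5*s - 30*sqrt(2)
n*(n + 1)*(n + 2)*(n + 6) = n^4 + 9*n^3 + 20*n^2 + 12*n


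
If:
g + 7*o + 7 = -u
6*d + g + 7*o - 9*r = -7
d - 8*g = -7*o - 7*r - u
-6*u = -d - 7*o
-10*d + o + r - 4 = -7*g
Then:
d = -469/248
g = -18669/9920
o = -2917/4960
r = -11403/9920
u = -9933/9920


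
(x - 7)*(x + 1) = x^2 - 6*x - 7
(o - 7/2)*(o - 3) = o^2 - 13*o/2 + 21/2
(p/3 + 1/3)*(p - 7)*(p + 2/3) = p^3/3 - 16*p^2/9 - 11*p/3 - 14/9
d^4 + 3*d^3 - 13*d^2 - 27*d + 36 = (d - 3)*(d - 1)*(d + 3)*(d + 4)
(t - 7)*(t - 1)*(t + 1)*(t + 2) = t^4 - 5*t^3 - 15*t^2 + 5*t + 14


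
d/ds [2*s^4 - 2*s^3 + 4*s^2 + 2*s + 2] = 8*s^3 - 6*s^2 + 8*s + 2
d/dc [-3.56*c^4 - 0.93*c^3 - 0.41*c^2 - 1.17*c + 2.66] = -14.24*c^3 - 2.79*c^2 - 0.82*c - 1.17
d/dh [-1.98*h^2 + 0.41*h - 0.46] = 0.41 - 3.96*h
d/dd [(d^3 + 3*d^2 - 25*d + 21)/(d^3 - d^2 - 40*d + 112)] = 2*(5 - 2*d)/(d^3 - 12*d^2 + 48*d - 64)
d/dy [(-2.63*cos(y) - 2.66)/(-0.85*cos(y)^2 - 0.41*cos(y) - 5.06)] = (2.2355*cos(y)^2 + 4.522*cos(y) - 12.2172)*sin(y)/(0.7225*cos(y)^4 + 0.697*cos(y)^3 + 8.7701*cos(y)^2 + 4.1492*cos(y) + 25.6036)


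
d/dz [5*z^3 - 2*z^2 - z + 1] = 15*z^2 - 4*z - 1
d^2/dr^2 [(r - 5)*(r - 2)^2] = 6*r - 18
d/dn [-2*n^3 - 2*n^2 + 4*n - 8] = -6*n^2 - 4*n + 4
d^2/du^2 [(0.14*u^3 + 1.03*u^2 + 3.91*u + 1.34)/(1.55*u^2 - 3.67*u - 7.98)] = (-8.88178419700125e-16*u^5 - 1.77635683940025e-15*u^4 + 37.740472*u^3 + 120.357264*u^2 + 297.932736*u - 28.594016)/(3.723875*u^6 - 26.451525*u^5 + 5.114535*u^4 + 222.934517*u^3 - 26.331606*u^2 - 701.121204*u - 508.169592)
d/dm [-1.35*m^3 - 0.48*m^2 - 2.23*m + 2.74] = -4.05*m^2 - 0.96*m - 2.23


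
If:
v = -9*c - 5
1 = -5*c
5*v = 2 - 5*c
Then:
No Solution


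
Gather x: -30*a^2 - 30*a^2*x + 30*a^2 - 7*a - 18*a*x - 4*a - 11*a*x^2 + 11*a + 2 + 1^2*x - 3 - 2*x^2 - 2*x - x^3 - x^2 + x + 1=-x^3 + x^2*(-11*a - 3) + x*(-30*a^2 - 18*a)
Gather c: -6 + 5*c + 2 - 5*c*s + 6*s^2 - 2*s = c*(5 - 5*s) + 6*s^2 - 2*s - 4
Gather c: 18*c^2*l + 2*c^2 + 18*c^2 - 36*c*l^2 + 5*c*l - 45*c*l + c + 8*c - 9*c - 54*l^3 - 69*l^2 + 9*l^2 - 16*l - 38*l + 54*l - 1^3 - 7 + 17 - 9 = c^2*(18*l + 20) + c*(-36*l^2 - 40*l) - 54*l^3 - 60*l^2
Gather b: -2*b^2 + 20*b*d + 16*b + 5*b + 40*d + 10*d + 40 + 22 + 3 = -2*b^2 + b*(20*d + 21) + 50*d + 65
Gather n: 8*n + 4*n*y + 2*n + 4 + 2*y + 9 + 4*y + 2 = n*(4*y + 10) + 6*y + 15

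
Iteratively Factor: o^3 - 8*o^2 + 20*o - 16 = (o - 4)*(o^2 - 4*o + 4) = (o - 4)*(o - 2)*(o - 2)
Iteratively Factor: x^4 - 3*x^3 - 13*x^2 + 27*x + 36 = (x - 4)*(x^3 + x^2 - 9*x - 9) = (x - 4)*(x - 3)*(x^2 + 4*x + 3) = (x - 4)*(x - 3)*(x + 1)*(x + 3)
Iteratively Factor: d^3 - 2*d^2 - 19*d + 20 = (d - 1)*(d^2 - d - 20) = (d - 1)*(d + 4)*(d - 5)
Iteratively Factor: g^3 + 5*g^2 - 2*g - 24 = (g - 2)*(g^2 + 7*g + 12) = (g - 2)*(g + 4)*(g + 3)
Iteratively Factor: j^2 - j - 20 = (j + 4)*(j - 5)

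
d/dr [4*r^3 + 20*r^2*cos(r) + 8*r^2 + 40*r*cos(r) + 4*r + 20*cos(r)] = -20*r^2*sin(r) + 12*r^2 - 40*r*sin(r) + 40*r*cos(r) + 16*r - 20*sin(r) + 40*cos(r) + 4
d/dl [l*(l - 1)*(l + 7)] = 3*l^2 + 12*l - 7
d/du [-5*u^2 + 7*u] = 7 - 10*u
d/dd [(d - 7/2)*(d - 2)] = 2*d - 11/2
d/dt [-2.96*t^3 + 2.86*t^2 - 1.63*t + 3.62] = -8.88*t^2 + 5.72*t - 1.63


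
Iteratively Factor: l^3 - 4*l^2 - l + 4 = (l + 1)*(l^2 - 5*l + 4) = (l - 4)*(l + 1)*(l - 1)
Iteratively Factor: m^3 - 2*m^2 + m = (m - 1)*(m^2 - m) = m*(m - 1)*(m - 1)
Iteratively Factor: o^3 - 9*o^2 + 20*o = (o - 4)*(o^2 - 5*o) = (o - 5)*(o - 4)*(o)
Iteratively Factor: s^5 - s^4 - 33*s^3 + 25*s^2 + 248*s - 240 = (s - 3)*(s^4 + 2*s^3 - 27*s^2 - 56*s + 80) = (s - 3)*(s + 4)*(s^3 - 2*s^2 - 19*s + 20) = (s - 5)*(s - 3)*(s + 4)*(s^2 + 3*s - 4) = (s - 5)*(s - 3)*(s + 4)^2*(s - 1)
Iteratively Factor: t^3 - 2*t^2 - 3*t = (t)*(t^2 - 2*t - 3) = t*(t + 1)*(t - 3)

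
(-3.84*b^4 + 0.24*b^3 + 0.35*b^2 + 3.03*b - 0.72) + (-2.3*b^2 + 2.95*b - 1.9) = -3.84*b^4 + 0.24*b^3 - 1.95*b^2 + 5.98*b - 2.62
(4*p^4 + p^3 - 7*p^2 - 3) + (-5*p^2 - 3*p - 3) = 4*p^4 + p^3 - 12*p^2 - 3*p - 6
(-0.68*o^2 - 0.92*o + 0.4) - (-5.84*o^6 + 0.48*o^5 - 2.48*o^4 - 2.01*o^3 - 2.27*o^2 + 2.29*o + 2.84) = 5.84*o^6 - 0.48*o^5 + 2.48*o^4 + 2.01*o^3 + 1.59*o^2 - 3.21*o - 2.44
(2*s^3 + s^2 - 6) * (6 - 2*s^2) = -4*s^5 - 2*s^4 + 12*s^3 + 18*s^2 - 36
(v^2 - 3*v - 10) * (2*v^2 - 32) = 2*v^4 - 6*v^3 - 52*v^2 + 96*v + 320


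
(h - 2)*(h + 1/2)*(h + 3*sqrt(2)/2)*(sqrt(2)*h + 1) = sqrt(2)*h^4 - 3*sqrt(2)*h^3/2 + 4*h^3 - 6*h^2 + sqrt(2)*h^2/2 - 4*h - 9*sqrt(2)*h/4 - 3*sqrt(2)/2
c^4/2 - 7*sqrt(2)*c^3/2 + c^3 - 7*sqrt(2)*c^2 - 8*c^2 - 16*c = c*(c/2 + sqrt(2)/2)*(c + 2)*(c - 8*sqrt(2))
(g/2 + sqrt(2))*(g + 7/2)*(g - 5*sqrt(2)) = g^3/2 - 3*sqrt(2)*g^2/2 + 7*g^2/4 - 10*g - 21*sqrt(2)*g/4 - 35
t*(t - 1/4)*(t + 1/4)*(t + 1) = t^4 + t^3 - t^2/16 - t/16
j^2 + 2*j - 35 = (j - 5)*(j + 7)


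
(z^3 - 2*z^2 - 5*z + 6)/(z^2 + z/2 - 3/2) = 2*(z^2 - z - 6)/(2*z + 3)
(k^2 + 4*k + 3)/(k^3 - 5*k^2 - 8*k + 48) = (k + 1)/(k^2 - 8*k + 16)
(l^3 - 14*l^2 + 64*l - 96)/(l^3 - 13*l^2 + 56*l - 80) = (l - 6)/(l - 5)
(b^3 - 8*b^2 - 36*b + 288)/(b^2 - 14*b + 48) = b + 6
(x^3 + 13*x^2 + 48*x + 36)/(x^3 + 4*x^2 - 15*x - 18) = (x + 6)/(x - 3)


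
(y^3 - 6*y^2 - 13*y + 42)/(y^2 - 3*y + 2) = (y^2 - 4*y - 21)/(y - 1)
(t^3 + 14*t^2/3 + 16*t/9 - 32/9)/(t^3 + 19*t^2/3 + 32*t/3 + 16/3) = (t - 2/3)/(t + 1)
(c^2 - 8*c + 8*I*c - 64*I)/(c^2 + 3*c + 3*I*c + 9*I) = (c^2 + 8*c*(-1 + I) - 64*I)/(c^2 + 3*c*(1 + I) + 9*I)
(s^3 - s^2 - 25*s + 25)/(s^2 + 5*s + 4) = (s^3 - s^2 - 25*s + 25)/(s^2 + 5*s + 4)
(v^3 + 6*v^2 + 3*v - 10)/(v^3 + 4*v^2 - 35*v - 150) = (v^2 + v - 2)/(v^2 - v - 30)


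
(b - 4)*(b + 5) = b^2 + b - 20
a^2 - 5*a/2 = a*(a - 5/2)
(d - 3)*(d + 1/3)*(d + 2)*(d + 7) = d^4 + 19*d^3/3 - 11*d^2 - 139*d/3 - 14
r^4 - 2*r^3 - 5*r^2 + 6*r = r*(r - 3)*(r - 1)*(r + 2)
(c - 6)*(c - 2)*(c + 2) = c^3 - 6*c^2 - 4*c + 24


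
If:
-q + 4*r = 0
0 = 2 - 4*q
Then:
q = 1/2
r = 1/8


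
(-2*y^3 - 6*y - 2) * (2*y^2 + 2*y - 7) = -4*y^5 - 4*y^4 + 2*y^3 - 16*y^2 + 38*y + 14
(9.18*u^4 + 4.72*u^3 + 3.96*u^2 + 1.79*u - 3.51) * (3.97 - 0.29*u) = -2.6622*u^5 + 35.0758*u^4 + 17.59*u^3 + 15.2021*u^2 + 8.1242*u - 13.9347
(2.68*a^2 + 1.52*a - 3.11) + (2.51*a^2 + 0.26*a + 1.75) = 5.19*a^2 + 1.78*a - 1.36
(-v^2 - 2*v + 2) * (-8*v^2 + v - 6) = 8*v^4 + 15*v^3 - 12*v^2 + 14*v - 12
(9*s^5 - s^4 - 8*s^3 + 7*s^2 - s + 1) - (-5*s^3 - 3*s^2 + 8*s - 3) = 9*s^5 - s^4 - 3*s^3 + 10*s^2 - 9*s + 4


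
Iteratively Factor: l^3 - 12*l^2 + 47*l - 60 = (l - 4)*(l^2 - 8*l + 15) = (l - 5)*(l - 4)*(l - 3)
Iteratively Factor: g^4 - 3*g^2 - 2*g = (g - 2)*(g^3 + 2*g^2 + g) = g*(g - 2)*(g^2 + 2*g + 1) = g*(g - 2)*(g + 1)*(g + 1)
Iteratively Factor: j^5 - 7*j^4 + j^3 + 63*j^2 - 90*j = (j + 3)*(j^4 - 10*j^3 + 31*j^2 - 30*j) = (j - 3)*(j + 3)*(j^3 - 7*j^2 + 10*j) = (j - 5)*(j - 3)*(j + 3)*(j^2 - 2*j) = (j - 5)*(j - 3)*(j - 2)*(j + 3)*(j)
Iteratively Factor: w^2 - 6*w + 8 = (w - 4)*(w - 2)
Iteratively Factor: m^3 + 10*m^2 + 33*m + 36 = (m + 4)*(m^2 + 6*m + 9) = (m + 3)*(m + 4)*(m + 3)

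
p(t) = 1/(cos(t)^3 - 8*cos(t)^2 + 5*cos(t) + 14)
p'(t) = (3*sin(t)*cos(t)^2 - 16*sin(t)*cos(t) + 5*sin(t))/(cos(t)^3 - 8*cos(t)^2 + 5*cos(t) + 14)^2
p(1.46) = 0.07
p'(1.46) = 0.02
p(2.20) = 0.12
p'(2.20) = 0.19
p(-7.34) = 0.07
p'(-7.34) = 0.01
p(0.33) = 0.08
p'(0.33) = -0.02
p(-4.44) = 0.08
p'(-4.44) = 0.06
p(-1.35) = 0.07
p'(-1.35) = -0.01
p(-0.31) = 0.08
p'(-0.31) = 0.01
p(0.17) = 0.08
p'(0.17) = -0.01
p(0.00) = 0.08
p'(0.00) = 0.00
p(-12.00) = 0.08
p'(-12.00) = -0.02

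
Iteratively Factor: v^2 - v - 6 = (v + 2)*(v - 3)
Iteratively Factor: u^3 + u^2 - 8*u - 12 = (u + 2)*(u^2 - u - 6) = (u + 2)^2*(u - 3)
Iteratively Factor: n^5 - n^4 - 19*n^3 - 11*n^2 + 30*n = (n - 1)*(n^4 - 19*n^2 - 30*n) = (n - 5)*(n - 1)*(n^3 + 5*n^2 + 6*n) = n*(n - 5)*(n - 1)*(n^2 + 5*n + 6) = n*(n - 5)*(n - 1)*(n + 2)*(n + 3)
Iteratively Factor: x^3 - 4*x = (x)*(x^2 - 4) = x*(x + 2)*(x - 2)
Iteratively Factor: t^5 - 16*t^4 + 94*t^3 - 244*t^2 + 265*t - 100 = (t - 5)*(t^4 - 11*t^3 + 39*t^2 - 49*t + 20) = (t - 5)*(t - 1)*(t^3 - 10*t^2 + 29*t - 20) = (t - 5)*(t - 1)^2*(t^2 - 9*t + 20) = (t - 5)^2*(t - 1)^2*(t - 4)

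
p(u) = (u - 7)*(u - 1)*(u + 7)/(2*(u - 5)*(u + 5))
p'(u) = (u - 7)*(u - 1)/(2*(u - 5)*(u + 5)) - (u - 7)*(u - 1)*(u + 7)/(2*(u - 5)*(u + 5)^2) + (u - 7)*(u + 7)/(2*(u - 5)*(u + 5)) - (u - 7)*(u - 1)*(u + 7)/(2*(u - 5)^2*(u + 5)) + (u - 1)*(u + 7)/(2*(u - 5)*(u + 5))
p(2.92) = 2.36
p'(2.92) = 1.72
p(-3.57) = -6.76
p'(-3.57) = 4.09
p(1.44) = 0.45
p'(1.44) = 1.05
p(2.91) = 2.34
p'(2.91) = 1.71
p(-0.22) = -1.20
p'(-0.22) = 0.99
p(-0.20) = -1.18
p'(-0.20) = 0.99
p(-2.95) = -4.88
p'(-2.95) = 2.29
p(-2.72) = -4.40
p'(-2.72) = 1.97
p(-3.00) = -5.00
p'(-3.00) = 2.38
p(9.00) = 2.29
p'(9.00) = 0.84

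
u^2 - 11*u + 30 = (u - 6)*(u - 5)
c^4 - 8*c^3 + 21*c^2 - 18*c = c*(c - 3)^2*(c - 2)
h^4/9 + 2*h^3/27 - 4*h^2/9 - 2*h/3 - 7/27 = (h/3 + 1/3)^2*(h - 7/3)*(h + 1)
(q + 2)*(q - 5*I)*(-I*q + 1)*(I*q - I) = q^4 + q^3 - 4*I*q^3 + 3*q^2 - 4*I*q^2 + 5*q + 8*I*q - 10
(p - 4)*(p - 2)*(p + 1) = p^3 - 5*p^2 + 2*p + 8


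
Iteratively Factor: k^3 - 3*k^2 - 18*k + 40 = (k + 4)*(k^2 - 7*k + 10) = (k - 5)*(k + 4)*(k - 2)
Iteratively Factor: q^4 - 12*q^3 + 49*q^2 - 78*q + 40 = (q - 5)*(q^3 - 7*q^2 + 14*q - 8) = (q - 5)*(q - 2)*(q^2 - 5*q + 4) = (q - 5)*(q - 2)*(q - 1)*(q - 4)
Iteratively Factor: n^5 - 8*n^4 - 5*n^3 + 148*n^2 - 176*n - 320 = (n - 5)*(n^4 - 3*n^3 - 20*n^2 + 48*n + 64) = (n - 5)*(n - 4)*(n^3 + n^2 - 16*n - 16) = (n - 5)*(n - 4)^2*(n^2 + 5*n + 4) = (n - 5)*(n - 4)^2*(n + 1)*(n + 4)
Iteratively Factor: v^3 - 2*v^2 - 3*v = (v + 1)*(v^2 - 3*v) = v*(v + 1)*(v - 3)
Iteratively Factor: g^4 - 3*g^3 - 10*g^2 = (g - 5)*(g^3 + 2*g^2) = g*(g - 5)*(g^2 + 2*g) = g^2*(g - 5)*(g + 2)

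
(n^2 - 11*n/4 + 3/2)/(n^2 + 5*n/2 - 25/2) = (4*n^2 - 11*n + 6)/(2*(2*n^2 + 5*n - 25))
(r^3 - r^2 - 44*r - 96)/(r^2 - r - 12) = (r^2 - 4*r - 32)/(r - 4)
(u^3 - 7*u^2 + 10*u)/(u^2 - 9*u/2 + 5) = 2*u*(u - 5)/(2*u - 5)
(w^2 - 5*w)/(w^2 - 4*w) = (w - 5)/(w - 4)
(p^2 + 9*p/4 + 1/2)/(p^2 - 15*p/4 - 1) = (p + 2)/(p - 4)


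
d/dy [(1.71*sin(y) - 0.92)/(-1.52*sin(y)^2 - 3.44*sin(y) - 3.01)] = (2.5992*sin(y)^2 - 2.7968*sin(y) - 8.3119)*cos(y)/(2.3104*sin(y)^4 + 10.4576*sin(y)^3 + 20.984*sin(y)^2 + 20.7088*sin(y) + 9.0601)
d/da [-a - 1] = -1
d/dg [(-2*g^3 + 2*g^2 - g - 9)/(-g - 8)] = (4*g^3 + 46*g^2 - 32*g - 1)/(g^2 + 16*g + 64)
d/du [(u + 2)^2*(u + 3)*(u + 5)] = 4*u^3 + 36*u^2 + 102*u + 92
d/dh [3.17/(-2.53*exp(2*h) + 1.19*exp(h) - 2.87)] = (16.0402*exp(h) - 3.7723)*exp(h)/(2.53*exp(2*h) - 1.19*exp(h) + 2.87)^2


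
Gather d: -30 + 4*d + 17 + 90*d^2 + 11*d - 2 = 90*d^2 + 15*d - 15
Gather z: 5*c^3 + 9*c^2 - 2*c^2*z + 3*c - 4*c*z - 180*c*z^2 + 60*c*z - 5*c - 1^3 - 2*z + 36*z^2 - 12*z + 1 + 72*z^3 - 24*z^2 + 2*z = 5*c^3 + 9*c^2 - 2*c + 72*z^3 + z^2*(12 - 180*c) + z*(-2*c^2 + 56*c - 12)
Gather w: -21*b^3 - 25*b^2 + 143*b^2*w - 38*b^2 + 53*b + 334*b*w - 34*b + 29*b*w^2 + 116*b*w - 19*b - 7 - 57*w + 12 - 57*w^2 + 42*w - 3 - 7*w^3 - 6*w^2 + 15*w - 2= -21*b^3 - 63*b^2 - 7*w^3 + w^2*(29*b - 63) + w*(143*b^2 + 450*b)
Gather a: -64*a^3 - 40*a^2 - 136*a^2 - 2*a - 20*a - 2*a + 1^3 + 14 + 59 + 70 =-64*a^3 - 176*a^2 - 24*a + 144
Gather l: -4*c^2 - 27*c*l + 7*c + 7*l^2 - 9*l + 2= -4*c^2 + 7*c + 7*l^2 + l*(-27*c - 9) + 2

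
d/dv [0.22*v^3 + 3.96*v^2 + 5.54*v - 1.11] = 0.66*v^2 + 7.92*v + 5.54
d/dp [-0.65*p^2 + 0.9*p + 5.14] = 0.9 - 1.3*p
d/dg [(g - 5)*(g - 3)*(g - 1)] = 3*g^2 - 18*g + 23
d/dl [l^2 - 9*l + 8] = 2*l - 9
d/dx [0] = 0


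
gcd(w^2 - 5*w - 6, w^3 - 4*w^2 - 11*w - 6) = w^2 - 5*w - 6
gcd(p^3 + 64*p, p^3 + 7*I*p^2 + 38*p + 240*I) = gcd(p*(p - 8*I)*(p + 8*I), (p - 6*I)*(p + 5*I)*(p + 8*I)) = p + 8*I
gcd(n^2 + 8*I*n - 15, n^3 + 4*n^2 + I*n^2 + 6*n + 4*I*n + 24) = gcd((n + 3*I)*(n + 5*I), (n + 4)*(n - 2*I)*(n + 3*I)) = n + 3*I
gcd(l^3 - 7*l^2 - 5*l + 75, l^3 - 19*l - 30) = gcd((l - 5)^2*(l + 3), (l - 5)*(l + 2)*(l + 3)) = l^2 - 2*l - 15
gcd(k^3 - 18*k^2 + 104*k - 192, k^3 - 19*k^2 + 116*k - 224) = k^2 - 12*k + 32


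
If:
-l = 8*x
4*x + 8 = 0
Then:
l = 16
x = -2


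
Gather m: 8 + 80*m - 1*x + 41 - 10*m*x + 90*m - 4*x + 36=m*(170 - 10*x) - 5*x + 85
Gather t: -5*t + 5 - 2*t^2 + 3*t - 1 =-2*t^2 - 2*t + 4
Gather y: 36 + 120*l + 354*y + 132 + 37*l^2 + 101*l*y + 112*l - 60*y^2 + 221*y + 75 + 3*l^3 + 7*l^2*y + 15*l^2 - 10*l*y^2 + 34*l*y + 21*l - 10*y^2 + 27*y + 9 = 3*l^3 + 52*l^2 + 253*l + y^2*(-10*l - 70) + y*(7*l^2 + 135*l + 602) + 252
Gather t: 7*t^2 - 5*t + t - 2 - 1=7*t^2 - 4*t - 3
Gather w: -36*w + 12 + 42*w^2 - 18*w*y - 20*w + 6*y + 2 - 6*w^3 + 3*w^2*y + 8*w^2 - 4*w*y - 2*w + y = -6*w^3 + w^2*(3*y + 50) + w*(-22*y - 58) + 7*y + 14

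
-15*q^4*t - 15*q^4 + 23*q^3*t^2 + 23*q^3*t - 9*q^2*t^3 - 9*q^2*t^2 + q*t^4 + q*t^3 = (-5*q + t)*(-3*q + t)*(-q + t)*(q*t + q)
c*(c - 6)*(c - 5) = c^3 - 11*c^2 + 30*c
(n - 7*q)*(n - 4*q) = n^2 - 11*n*q + 28*q^2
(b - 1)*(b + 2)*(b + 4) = b^3 + 5*b^2 + 2*b - 8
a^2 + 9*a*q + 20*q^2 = (a + 4*q)*(a + 5*q)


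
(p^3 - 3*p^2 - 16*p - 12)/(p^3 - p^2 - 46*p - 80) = (p^2 - 5*p - 6)/(p^2 - 3*p - 40)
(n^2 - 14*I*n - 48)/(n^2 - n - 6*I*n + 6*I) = (n - 8*I)/(n - 1)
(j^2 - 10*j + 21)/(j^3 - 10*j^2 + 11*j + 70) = (j - 3)/(j^2 - 3*j - 10)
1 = 1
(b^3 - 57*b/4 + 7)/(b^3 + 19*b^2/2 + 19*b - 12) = (b - 7/2)/(b + 6)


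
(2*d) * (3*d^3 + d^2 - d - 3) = 6*d^4 + 2*d^3 - 2*d^2 - 6*d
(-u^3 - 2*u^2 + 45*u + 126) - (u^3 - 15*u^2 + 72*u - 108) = -2*u^3 + 13*u^2 - 27*u + 234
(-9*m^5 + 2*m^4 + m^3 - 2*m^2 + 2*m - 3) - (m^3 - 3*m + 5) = -9*m^5 + 2*m^4 - 2*m^2 + 5*m - 8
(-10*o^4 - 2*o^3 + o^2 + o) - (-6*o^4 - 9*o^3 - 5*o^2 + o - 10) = -4*o^4 + 7*o^3 + 6*o^2 + 10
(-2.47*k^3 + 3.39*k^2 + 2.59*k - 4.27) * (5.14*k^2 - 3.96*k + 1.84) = -12.6958*k^5 + 27.2058*k^4 - 4.6566*k^3 - 25.9666*k^2 + 21.6748*k - 7.8568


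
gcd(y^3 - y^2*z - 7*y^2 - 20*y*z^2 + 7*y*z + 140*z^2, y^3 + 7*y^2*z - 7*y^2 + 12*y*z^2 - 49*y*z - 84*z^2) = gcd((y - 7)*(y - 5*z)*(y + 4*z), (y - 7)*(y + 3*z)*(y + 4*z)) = y^2 + 4*y*z - 7*y - 28*z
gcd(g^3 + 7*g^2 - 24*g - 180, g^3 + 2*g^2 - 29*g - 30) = g^2 + g - 30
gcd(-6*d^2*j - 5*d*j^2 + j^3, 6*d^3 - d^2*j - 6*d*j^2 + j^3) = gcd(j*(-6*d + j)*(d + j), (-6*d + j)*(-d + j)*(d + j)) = 6*d^2 + 5*d*j - j^2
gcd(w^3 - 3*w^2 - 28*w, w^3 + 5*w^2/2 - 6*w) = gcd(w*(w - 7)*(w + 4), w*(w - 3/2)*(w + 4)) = w^2 + 4*w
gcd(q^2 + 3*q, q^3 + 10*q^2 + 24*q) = q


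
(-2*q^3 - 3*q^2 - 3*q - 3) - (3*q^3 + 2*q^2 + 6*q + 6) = -5*q^3 - 5*q^2 - 9*q - 9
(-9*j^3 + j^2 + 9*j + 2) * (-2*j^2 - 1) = 18*j^5 - 2*j^4 - 9*j^3 - 5*j^2 - 9*j - 2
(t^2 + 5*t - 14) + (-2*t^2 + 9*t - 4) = -t^2 + 14*t - 18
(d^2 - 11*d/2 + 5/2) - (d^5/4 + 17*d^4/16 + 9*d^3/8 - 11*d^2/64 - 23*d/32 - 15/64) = -d^5/4 - 17*d^4/16 - 9*d^3/8 + 75*d^2/64 - 153*d/32 + 175/64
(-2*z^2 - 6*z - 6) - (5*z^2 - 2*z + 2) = -7*z^2 - 4*z - 8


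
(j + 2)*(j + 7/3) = j^2 + 13*j/3 + 14/3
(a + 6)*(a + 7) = a^2 + 13*a + 42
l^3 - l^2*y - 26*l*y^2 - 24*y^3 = (l - 6*y)*(l + y)*(l + 4*y)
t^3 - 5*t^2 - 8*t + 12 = (t - 6)*(t - 1)*(t + 2)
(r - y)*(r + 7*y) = r^2 + 6*r*y - 7*y^2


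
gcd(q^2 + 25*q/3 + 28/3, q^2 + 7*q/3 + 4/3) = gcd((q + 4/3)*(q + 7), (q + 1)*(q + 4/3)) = q + 4/3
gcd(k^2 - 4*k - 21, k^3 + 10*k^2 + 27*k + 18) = k + 3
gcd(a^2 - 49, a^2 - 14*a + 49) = a - 7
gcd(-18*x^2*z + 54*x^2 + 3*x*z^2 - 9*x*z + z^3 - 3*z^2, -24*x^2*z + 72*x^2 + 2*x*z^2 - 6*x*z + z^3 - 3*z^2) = 6*x*z - 18*x + z^2 - 3*z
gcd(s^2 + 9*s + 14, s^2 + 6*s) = 1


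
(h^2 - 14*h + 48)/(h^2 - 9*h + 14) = (h^2 - 14*h + 48)/(h^2 - 9*h + 14)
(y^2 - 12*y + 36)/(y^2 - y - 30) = (y - 6)/(y + 5)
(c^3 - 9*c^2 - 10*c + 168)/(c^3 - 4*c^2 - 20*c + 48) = (c - 7)/(c - 2)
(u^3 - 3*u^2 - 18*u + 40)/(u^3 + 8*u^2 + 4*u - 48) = (u - 5)/(u + 6)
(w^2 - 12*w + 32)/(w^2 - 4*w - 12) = (-w^2 + 12*w - 32)/(-w^2 + 4*w + 12)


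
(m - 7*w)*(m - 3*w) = m^2 - 10*m*w + 21*w^2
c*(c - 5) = c^2 - 5*c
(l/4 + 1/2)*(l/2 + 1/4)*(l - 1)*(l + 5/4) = l^4/8 + 11*l^3/32 + 3*l^2/64 - 23*l/64 - 5/32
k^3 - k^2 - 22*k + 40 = (k - 4)*(k - 2)*(k + 5)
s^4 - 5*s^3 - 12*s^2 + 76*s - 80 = (s - 5)*(s - 2)^2*(s + 4)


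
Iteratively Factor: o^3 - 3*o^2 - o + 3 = (o - 1)*(o^2 - 2*o - 3) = (o - 3)*(o - 1)*(o + 1)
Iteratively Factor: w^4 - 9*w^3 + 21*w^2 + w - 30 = (w + 1)*(w^3 - 10*w^2 + 31*w - 30) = (w - 3)*(w + 1)*(w^2 - 7*w + 10) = (w - 3)*(w - 2)*(w + 1)*(w - 5)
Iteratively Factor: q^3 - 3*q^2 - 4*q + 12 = (q + 2)*(q^2 - 5*q + 6) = (q - 2)*(q + 2)*(q - 3)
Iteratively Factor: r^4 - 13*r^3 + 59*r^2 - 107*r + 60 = (r - 5)*(r^3 - 8*r^2 + 19*r - 12) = (r - 5)*(r - 4)*(r^2 - 4*r + 3) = (r - 5)*(r - 4)*(r - 3)*(r - 1)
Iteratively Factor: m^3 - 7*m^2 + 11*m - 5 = (m - 1)*(m^2 - 6*m + 5) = (m - 1)^2*(m - 5)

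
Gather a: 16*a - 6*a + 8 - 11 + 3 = 10*a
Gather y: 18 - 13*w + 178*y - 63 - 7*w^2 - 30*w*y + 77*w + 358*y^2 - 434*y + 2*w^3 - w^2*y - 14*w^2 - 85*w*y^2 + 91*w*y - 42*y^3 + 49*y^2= 2*w^3 - 21*w^2 + 64*w - 42*y^3 + y^2*(407 - 85*w) + y*(-w^2 + 61*w - 256) - 45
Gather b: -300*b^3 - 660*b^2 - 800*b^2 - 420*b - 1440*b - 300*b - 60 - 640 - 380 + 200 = -300*b^3 - 1460*b^2 - 2160*b - 880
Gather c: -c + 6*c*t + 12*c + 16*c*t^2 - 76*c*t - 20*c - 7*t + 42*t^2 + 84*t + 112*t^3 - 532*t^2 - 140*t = c*(16*t^2 - 70*t - 9) + 112*t^3 - 490*t^2 - 63*t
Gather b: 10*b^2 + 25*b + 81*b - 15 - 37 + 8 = 10*b^2 + 106*b - 44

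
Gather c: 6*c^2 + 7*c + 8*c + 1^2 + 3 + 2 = 6*c^2 + 15*c + 6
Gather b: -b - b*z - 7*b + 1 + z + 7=b*(-z - 8) + z + 8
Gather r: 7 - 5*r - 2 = 5 - 5*r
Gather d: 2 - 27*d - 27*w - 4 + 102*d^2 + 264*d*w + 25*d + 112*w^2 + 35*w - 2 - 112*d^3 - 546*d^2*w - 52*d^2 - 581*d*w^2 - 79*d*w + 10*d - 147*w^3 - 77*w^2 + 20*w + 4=-112*d^3 + d^2*(50 - 546*w) + d*(-581*w^2 + 185*w + 8) - 147*w^3 + 35*w^2 + 28*w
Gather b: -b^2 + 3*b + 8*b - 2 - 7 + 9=-b^2 + 11*b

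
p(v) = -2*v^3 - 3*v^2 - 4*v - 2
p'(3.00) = -76.00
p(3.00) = -95.00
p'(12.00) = -940.00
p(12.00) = -3938.00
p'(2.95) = -73.92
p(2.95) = -91.25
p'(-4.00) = -76.00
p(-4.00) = 94.00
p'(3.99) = -123.46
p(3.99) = -192.76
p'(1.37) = -23.48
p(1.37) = -18.25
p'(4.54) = -154.91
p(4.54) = -269.15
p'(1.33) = -22.59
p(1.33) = -17.33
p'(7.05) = -344.52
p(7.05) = -880.11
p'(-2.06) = -17.10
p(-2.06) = 10.99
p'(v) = -6*v^2 - 6*v - 4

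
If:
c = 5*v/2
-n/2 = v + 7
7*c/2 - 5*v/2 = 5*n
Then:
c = -140/13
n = -70/13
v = -56/13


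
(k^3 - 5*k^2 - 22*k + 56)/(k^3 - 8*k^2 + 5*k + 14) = (k + 4)/(k + 1)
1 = 1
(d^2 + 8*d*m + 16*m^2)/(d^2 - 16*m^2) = (d + 4*m)/(d - 4*m)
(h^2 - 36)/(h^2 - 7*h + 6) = (h + 6)/(h - 1)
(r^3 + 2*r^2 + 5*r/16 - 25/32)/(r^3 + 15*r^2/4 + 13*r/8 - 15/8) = (r + 5/4)/(r + 3)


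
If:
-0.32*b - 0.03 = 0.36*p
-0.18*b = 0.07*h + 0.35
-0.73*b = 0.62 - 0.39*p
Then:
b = -0.61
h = -3.44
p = 0.46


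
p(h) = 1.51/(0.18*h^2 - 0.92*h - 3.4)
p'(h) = 1.51*(0.92 - 0.36*h)/(0.18*h^2 - 0.92*h - 3.4)^2 = (1.3892 - 0.5436*h)/(-0.18*h^2 + 0.92*h + 3.4)^2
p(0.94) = -0.37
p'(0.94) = 0.05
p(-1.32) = -0.81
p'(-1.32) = 0.60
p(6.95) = -1.37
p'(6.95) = -1.98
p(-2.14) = -2.49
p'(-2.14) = 6.93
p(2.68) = -0.33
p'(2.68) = -0.00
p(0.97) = -0.37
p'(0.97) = 0.05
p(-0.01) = -0.45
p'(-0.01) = 0.12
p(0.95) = -0.37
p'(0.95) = 0.05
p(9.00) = 0.52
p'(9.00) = -0.42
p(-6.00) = 0.18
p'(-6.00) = 0.06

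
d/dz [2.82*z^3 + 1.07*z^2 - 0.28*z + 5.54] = 8.46*z^2 + 2.14*z - 0.28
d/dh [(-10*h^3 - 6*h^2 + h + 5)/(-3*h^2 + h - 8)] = (30*h^4 - 20*h^3 + 237*h^2 + 126*h - 13)/(9*h^4 - 6*h^3 + 49*h^2 - 16*h + 64)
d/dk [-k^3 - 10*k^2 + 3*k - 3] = -3*k^2 - 20*k + 3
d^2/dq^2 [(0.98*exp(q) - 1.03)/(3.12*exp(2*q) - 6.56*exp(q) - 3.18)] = (9.53971200000001*exp(4*q) - 20.047872*exp(3*q) + 121.582656*exp(2*q) - 105.645184*exp(q) + 31.396776)*exp(q)/(30.371328*exp(6*q) - 191.572992*exp(5*q) + 309.92832*exp(4*q) + 108.21376*exp(3*q) - 315.88848*exp(2*q) - 199.012032*exp(q) - 32.157432)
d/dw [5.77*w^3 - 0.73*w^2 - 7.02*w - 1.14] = 17.31*w^2 - 1.46*w - 7.02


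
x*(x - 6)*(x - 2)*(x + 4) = x^4 - 4*x^3 - 20*x^2 + 48*x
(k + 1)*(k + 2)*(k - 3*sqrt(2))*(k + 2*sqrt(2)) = k^4 - sqrt(2)*k^3 + 3*k^3 - 10*k^2 - 3*sqrt(2)*k^2 - 36*k - 2*sqrt(2)*k - 24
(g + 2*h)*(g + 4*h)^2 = g^3 + 10*g^2*h + 32*g*h^2 + 32*h^3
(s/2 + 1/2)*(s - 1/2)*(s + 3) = s^3/2 + 7*s^2/4 + s/2 - 3/4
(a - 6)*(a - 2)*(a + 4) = a^3 - 4*a^2 - 20*a + 48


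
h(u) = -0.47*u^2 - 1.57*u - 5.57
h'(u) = -0.94*u - 1.57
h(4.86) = -24.30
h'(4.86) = -6.14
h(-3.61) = -6.03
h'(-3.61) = 1.82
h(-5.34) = -10.59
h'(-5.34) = 3.45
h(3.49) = -16.77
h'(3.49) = -4.85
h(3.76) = -18.12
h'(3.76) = -5.10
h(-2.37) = -4.49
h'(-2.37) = 0.66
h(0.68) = -6.85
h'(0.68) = -2.21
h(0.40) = -6.27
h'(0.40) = -1.95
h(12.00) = -92.09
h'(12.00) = -12.85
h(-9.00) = -29.51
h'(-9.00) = 6.89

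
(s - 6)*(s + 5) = s^2 - s - 30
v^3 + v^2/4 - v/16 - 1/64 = (v - 1/4)*(v + 1/4)^2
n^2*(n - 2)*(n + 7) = n^4 + 5*n^3 - 14*n^2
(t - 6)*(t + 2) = t^2 - 4*t - 12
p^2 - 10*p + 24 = (p - 6)*(p - 4)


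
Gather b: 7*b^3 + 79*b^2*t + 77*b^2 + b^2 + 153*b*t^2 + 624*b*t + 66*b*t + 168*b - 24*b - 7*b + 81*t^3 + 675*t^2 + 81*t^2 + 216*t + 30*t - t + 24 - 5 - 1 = 7*b^3 + b^2*(79*t + 78) + b*(153*t^2 + 690*t + 137) + 81*t^3 + 756*t^2 + 245*t + 18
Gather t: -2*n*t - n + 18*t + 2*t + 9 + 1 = -n + t*(20 - 2*n) + 10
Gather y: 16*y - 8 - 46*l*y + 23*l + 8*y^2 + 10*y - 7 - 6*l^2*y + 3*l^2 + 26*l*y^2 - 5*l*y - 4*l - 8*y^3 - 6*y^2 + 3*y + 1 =3*l^2 + 19*l - 8*y^3 + y^2*(26*l + 2) + y*(-6*l^2 - 51*l + 29) - 14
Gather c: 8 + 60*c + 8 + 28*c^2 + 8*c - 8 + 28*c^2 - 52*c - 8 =56*c^2 + 16*c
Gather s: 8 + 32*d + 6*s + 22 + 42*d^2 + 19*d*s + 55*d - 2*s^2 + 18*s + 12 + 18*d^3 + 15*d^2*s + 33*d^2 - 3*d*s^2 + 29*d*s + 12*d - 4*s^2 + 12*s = 18*d^3 + 75*d^2 + 99*d + s^2*(-3*d - 6) + s*(15*d^2 + 48*d + 36) + 42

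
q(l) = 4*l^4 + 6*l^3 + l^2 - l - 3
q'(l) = 16*l^3 + 18*l^2 + 2*l - 1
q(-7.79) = 11959.34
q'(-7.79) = -6487.93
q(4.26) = 1792.08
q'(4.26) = 1571.12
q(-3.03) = 179.46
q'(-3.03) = -286.89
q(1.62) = 51.06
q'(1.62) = 117.50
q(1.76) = 69.43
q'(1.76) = 145.51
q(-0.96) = -3.03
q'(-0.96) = -0.49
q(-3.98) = 642.22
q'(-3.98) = -732.55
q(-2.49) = 66.83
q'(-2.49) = -141.39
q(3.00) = 489.00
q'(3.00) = 599.00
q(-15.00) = 182487.00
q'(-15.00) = -49981.00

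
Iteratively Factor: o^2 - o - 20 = (o + 4)*(o - 5)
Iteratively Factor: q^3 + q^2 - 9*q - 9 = (q + 3)*(q^2 - 2*q - 3) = (q - 3)*(q + 3)*(q + 1)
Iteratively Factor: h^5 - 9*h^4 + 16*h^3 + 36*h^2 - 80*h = (h - 2)*(h^4 - 7*h^3 + 2*h^2 + 40*h) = (h - 2)*(h + 2)*(h^3 - 9*h^2 + 20*h) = (h - 5)*(h - 2)*(h + 2)*(h^2 - 4*h) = h*(h - 5)*(h - 2)*(h + 2)*(h - 4)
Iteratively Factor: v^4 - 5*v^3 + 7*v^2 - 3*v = (v)*(v^3 - 5*v^2 + 7*v - 3) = v*(v - 3)*(v^2 - 2*v + 1) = v*(v - 3)*(v - 1)*(v - 1)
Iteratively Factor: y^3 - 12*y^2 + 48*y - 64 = (y - 4)*(y^2 - 8*y + 16) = (y - 4)^2*(y - 4)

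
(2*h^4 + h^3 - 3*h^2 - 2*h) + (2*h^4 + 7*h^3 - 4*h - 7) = 4*h^4 + 8*h^3 - 3*h^2 - 6*h - 7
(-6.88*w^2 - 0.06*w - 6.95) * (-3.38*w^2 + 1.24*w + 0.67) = 23.2544*w^4 - 8.3284*w^3 + 18.807*w^2 - 8.6582*w - 4.6565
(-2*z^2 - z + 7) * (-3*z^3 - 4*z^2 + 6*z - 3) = 6*z^5 + 11*z^4 - 29*z^3 - 28*z^2 + 45*z - 21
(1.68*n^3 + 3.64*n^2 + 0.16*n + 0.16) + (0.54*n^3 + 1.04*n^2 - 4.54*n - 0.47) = 2.22*n^3 + 4.68*n^2 - 4.38*n - 0.31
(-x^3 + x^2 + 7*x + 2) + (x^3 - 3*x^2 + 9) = -2*x^2 + 7*x + 11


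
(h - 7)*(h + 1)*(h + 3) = h^3 - 3*h^2 - 25*h - 21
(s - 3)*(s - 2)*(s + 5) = s^3 - 19*s + 30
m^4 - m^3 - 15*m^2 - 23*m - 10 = (m - 5)*(m + 1)^2*(m + 2)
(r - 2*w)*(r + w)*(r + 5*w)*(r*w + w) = r^4*w + 4*r^3*w^2 + r^3*w - 7*r^2*w^3 + 4*r^2*w^2 - 10*r*w^4 - 7*r*w^3 - 10*w^4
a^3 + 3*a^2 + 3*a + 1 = (a + 1)^3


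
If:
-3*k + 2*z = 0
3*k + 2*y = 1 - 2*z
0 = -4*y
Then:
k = 1/6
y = 0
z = 1/4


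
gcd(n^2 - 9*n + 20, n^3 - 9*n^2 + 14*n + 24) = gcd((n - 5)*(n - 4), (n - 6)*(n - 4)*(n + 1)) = n - 4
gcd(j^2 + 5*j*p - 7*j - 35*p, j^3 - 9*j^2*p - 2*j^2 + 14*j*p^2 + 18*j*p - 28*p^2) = 1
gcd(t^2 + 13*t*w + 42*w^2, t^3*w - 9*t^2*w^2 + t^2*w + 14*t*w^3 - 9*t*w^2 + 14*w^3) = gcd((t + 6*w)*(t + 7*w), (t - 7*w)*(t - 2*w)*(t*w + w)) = 1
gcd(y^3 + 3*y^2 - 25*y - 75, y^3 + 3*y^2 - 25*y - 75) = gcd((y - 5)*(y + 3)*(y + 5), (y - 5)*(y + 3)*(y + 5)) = y^3 + 3*y^2 - 25*y - 75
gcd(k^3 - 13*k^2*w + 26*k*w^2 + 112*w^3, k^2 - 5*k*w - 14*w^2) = -k^2 + 5*k*w + 14*w^2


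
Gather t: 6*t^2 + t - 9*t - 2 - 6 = 6*t^2 - 8*t - 8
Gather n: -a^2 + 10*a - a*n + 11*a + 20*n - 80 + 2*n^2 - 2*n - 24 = -a^2 + 21*a + 2*n^2 + n*(18 - a) - 104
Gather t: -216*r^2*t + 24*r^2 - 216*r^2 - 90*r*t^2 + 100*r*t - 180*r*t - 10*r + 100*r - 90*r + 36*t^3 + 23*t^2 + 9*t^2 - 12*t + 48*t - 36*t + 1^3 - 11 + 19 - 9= -192*r^2 + 36*t^3 + t^2*(32 - 90*r) + t*(-216*r^2 - 80*r)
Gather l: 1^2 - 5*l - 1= -5*l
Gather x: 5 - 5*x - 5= -5*x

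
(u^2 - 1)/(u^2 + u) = (u - 1)/u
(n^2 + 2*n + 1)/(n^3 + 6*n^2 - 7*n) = (n^2 + 2*n + 1)/(n*(n^2 + 6*n - 7))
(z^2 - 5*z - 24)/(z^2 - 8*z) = (z + 3)/z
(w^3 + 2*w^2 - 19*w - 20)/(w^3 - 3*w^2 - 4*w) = (w + 5)/w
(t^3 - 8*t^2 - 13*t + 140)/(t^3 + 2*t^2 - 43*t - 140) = (t - 5)/(t + 5)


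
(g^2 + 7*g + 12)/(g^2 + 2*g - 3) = (g + 4)/(g - 1)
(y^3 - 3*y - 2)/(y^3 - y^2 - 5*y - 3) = (y - 2)/(y - 3)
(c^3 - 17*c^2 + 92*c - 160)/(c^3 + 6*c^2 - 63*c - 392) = (c^2 - 9*c + 20)/(c^2 + 14*c + 49)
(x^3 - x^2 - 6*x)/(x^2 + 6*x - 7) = x*(x^2 - x - 6)/(x^2 + 6*x - 7)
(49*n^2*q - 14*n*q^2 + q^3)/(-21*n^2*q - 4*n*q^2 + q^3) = (-7*n + q)/(3*n + q)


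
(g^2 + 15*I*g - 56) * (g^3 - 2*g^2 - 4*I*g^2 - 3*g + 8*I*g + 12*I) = g^5 - 2*g^4 + 11*I*g^4 + g^3 - 22*I*g^3 - 8*g^2 + 191*I*g^2 - 12*g - 448*I*g - 672*I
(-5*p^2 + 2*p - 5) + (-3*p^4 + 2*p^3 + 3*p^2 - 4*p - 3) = -3*p^4 + 2*p^3 - 2*p^2 - 2*p - 8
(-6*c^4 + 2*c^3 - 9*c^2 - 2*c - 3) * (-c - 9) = 6*c^5 + 52*c^4 - 9*c^3 + 83*c^2 + 21*c + 27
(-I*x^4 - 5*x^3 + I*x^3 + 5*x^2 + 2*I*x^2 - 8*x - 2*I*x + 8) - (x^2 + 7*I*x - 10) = -I*x^4 - 5*x^3 + I*x^3 + 4*x^2 + 2*I*x^2 - 8*x - 9*I*x + 18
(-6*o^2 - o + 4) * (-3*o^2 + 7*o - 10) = 18*o^4 - 39*o^3 + 41*o^2 + 38*o - 40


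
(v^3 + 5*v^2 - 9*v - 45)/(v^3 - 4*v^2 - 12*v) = (-v^3 - 5*v^2 + 9*v + 45)/(v*(-v^2 + 4*v + 12))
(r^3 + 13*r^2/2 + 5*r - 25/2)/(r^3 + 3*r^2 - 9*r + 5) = (r + 5/2)/(r - 1)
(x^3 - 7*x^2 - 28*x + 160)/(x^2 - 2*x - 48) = (x^2 + x - 20)/(x + 6)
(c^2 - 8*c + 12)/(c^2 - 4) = (c - 6)/(c + 2)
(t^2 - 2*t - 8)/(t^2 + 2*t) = (t - 4)/t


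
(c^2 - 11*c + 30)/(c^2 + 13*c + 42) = (c^2 - 11*c + 30)/(c^2 + 13*c + 42)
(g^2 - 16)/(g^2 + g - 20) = (g + 4)/(g + 5)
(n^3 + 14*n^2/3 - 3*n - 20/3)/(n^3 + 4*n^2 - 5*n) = (3*n^2 - n - 4)/(3*n*(n - 1))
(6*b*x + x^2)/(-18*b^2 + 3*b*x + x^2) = x/(-3*b + x)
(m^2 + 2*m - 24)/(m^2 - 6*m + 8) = (m + 6)/(m - 2)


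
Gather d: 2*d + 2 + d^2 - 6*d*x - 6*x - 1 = d^2 + d*(2 - 6*x) - 6*x + 1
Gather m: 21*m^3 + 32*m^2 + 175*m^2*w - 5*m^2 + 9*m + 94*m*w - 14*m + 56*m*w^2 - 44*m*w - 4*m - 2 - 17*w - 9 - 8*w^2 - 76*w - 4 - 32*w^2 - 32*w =21*m^3 + m^2*(175*w + 27) + m*(56*w^2 + 50*w - 9) - 40*w^2 - 125*w - 15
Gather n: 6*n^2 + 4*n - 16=6*n^2 + 4*n - 16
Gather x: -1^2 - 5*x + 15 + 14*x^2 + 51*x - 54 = 14*x^2 + 46*x - 40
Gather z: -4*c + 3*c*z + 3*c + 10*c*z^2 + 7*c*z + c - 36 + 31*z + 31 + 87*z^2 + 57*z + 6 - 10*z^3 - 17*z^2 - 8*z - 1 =-10*z^3 + z^2*(10*c + 70) + z*(10*c + 80)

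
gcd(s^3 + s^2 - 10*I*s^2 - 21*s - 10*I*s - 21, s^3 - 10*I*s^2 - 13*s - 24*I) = s - 3*I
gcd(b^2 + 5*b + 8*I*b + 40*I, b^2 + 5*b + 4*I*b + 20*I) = b + 5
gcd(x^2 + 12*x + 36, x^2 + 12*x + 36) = x^2 + 12*x + 36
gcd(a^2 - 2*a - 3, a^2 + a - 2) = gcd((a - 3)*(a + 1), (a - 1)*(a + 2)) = 1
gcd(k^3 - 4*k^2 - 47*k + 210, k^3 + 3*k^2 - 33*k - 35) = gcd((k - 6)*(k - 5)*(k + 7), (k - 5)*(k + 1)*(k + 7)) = k^2 + 2*k - 35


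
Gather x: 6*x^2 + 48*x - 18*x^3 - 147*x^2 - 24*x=-18*x^3 - 141*x^2 + 24*x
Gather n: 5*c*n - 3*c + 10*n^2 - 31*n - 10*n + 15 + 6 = -3*c + 10*n^2 + n*(5*c - 41) + 21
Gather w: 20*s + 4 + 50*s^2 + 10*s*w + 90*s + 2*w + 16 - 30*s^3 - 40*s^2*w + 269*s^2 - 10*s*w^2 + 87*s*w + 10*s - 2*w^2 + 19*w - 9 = -30*s^3 + 319*s^2 + 120*s + w^2*(-10*s - 2) + w*(-40*s^2 + 97*s + 21) + 11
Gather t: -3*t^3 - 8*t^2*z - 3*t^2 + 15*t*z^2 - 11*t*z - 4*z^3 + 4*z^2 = -3*t^3 + t^2*(-8*z - 3) + t*(15*z^2 - 11*z) - 4*z^3 + 4*z^2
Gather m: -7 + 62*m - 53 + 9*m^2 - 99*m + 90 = 9*m^2 - 37*m + 30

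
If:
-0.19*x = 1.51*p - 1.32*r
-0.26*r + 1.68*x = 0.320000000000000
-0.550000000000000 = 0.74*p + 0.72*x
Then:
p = -0.79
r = -0.90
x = 0.05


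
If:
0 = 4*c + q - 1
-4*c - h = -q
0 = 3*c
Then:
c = 0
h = 1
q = 1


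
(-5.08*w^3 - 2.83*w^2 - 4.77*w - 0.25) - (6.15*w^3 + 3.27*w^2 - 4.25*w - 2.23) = -11.23*w^3 - 6.1*w^2 - 0.52*w + 1.98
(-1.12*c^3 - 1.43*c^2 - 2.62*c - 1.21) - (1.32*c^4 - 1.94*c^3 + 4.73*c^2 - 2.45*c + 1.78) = -1.32*c^4 + 0.82*c^3 - 6.16*c^2 - 0.17*c - 2.99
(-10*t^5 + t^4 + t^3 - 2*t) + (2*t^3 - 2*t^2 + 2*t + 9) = -10*t^5 + t^4 + 3*t^3 - 2*t^2 + 9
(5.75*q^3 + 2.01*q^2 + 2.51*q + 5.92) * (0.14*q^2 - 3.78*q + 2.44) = 0.805*q^5 - 21.4536*q^4 + 6.7836*q^3 - 3.7546*q^2 - 16.2532*q + 14.4448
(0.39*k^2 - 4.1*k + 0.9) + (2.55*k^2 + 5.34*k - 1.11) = 2.94*k^2 + 1.24*k - 0.21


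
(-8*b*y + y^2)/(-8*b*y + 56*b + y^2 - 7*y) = y/(y - 7)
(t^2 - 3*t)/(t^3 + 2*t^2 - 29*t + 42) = t/(t^2 + 5*t - 14)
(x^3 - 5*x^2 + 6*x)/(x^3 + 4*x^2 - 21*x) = (x - 2)/(x + 7)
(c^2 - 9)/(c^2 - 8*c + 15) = (c + 3)/(c - 5)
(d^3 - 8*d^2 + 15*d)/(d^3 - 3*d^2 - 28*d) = (-d^2 + 8*d - 15)/(-d^2 + 3*d + 28)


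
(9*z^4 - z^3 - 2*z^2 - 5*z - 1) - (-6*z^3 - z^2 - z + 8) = 9*z^4 + 5*z^3 - z^2 - 4*z - 9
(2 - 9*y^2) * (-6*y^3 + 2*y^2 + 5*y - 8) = 54*y^5 - 18*y^4 - 57*y^3 + 76*y^2 + 10*y - 16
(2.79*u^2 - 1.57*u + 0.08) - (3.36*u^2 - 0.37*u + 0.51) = -0.57*u^2 - 1.2*u - 0.43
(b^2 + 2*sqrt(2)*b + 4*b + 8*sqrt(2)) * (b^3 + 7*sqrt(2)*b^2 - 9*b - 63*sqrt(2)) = b^5 + 4*b^4 + 9*sqrt(2)*b^4 + 19*b^3 + 36*sqrt(2)*b^3 - 81*sqrt(2)*b^2 + 76*b^2 - 324*sqrt(2)*b - 252*b - 1008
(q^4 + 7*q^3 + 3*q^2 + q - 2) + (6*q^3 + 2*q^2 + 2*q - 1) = q^4 + 13*q^3 + 5*q^2 + 3*q - 3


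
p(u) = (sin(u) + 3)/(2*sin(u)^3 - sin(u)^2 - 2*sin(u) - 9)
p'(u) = (sin(u) + 3)*(-6*sin(u)^2*cos(u) + 2*sin(u)*cos(u) + 2*cos(u))/(2*sin(u)^3 - sin(u)^2 - 2*sin(u) - 9)^2 + cos(u)/(2*sin(u)^3 - sin(u)^2 - 2*sin(u) - 9)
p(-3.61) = -0.35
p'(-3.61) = 0.04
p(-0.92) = -0.24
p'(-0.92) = -0.12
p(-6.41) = -0.33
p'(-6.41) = -0.05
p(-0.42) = -0.31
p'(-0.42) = -0.10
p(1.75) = -0.40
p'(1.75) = 0.03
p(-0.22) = -0.32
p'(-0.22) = -0.07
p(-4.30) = -0.39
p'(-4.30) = 0.06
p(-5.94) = -0.34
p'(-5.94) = -0.03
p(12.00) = -0.29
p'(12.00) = -0.12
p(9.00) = -0.35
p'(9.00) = 0.03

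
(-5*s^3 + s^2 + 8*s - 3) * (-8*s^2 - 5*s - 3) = 40*s^5 + 17*s^4 - 54*s^3 - 19*s^2 - 9*s + 9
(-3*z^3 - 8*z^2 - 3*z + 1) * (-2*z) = 6*z^4 + 16*z^3 + 6*z^2 - 2*z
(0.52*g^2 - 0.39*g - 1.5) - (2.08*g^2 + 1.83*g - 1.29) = -1.56*g^2 - 2.22*g - 0.21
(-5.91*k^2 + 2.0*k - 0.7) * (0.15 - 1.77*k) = 10.4607*k^3 - 4.4265*k^2 + 1.539*k - 0.105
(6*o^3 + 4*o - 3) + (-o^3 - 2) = 5*o^3 + 4*o - 5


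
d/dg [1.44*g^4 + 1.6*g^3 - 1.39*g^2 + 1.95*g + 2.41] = 5.76*g^3 + 4.8*g^2 - 2.78*g + 1.95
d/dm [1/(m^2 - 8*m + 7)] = 2*(4 - m)/(m^2 - 8*m + 7)^2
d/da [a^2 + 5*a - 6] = 2*a + 5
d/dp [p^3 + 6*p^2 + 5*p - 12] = 3*p^2 + 12*p + 5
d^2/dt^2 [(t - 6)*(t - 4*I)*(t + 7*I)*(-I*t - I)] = -12*I*t^2 + t*(18 + 30*I) - 30 - 44*I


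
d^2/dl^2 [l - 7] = 0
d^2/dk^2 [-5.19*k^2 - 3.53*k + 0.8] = -10.3800000000000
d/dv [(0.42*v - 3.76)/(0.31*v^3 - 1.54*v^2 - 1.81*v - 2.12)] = (-0.2604*v^3 + 4.1436*v^2 - 11.5808*v - 7.696)/(0.0961*v^6 - 0.9548*v^5 + 1.2494*v^4 + 4.2604*v^3 + 9.8057*v^2 + 7.6744*v + 4.4944)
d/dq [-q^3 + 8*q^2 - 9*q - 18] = -3*q^2 + 16*q - 9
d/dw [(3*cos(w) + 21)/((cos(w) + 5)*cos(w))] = 3*(sin(w) + 35*sin(w)/cos(w)^2 + 14*tan(w))/(cos(w) + 5)^2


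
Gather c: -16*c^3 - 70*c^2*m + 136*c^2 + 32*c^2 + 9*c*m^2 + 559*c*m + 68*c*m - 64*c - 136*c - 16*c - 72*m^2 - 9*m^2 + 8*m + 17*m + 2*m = -16*c^3 + c^2*(168 - 70*m) + c*(9*m^2 + 627*m - 216) - 81*m^2 + 27*m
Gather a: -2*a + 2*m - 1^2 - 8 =-2*a + 2*m - 9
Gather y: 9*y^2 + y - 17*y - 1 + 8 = 9*y^2 - 16*y + 7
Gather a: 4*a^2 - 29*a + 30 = 4*a^2 - 29*a + 30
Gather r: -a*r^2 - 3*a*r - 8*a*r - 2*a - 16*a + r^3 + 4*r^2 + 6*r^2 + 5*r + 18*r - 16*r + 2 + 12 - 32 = -18*a + r^3 + r^2*(10 - a) + r*(7 - 11*a) - 18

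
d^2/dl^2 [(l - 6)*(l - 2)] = 2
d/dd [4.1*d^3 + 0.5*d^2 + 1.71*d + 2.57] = 12.3*d^2 + 1.0*d + 1.71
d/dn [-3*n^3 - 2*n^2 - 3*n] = -9*n^2 - 4*n - 3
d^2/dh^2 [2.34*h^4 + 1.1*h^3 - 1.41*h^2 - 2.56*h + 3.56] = 28.08*h^2 + 6.6*h - 2.82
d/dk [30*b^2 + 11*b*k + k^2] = 11*b + 2*k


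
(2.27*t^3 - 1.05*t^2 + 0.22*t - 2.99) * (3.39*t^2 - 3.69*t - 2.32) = 7.6953*t^5 - 11.9358*t^4 - 0.6461*t^3 - 8.5119*t^2 + 10.5227*t + 6.9368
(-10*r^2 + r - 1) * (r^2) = -10*r^4 + r^3 - r^2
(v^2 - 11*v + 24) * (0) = 0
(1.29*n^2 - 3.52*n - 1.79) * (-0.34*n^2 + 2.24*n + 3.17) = -0.4386*n^4 + 4.0864*n^3 - 3.1869*n^2 - 15.168*n - 5.6743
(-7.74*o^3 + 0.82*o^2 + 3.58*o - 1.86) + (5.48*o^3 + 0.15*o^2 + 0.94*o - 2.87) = -2.26*o^3 + 0.97*o^2 + 4.52*o - 4.73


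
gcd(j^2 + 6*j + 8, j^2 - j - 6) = j + 2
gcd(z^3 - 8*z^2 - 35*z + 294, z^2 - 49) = z - 7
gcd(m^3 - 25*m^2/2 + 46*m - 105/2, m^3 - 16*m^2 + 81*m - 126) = m^2 - 10*m + 21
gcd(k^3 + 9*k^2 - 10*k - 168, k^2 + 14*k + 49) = k + 7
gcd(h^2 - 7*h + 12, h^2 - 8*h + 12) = 1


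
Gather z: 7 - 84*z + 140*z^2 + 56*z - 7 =140*z^2 - 28*z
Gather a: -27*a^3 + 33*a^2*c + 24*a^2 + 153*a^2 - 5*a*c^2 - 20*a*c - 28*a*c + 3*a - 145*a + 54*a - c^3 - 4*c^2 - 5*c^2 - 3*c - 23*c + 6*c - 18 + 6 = -27*a^3 + a^2*(33*c + 177) + a*(-5*c^2 - 48*c - 88) - c^3 - 9*c^2 - 20*c - 12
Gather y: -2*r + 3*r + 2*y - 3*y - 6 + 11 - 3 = r - y + 2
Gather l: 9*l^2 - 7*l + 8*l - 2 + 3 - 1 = 9*l^2 + l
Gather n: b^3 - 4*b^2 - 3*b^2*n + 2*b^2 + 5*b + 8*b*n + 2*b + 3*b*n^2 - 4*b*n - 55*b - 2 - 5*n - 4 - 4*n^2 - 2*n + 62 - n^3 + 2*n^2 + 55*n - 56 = b^3 - 2*b^2 - 48*b - n^3 + n^2*(3*b - 2) + n*(-3*b^2 + 4*b + 48)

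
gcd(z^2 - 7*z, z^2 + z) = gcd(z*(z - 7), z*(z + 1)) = z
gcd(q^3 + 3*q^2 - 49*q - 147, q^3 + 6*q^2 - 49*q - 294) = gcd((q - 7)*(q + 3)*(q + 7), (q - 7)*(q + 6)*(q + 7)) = q^2 - 49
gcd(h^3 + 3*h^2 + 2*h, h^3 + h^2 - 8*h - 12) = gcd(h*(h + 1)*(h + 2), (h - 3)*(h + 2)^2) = h + 2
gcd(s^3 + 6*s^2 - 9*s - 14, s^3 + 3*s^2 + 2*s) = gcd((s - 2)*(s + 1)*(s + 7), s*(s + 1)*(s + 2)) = s + 1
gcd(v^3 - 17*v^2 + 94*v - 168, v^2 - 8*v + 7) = v - 7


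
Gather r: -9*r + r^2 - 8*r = r^2 - 17*r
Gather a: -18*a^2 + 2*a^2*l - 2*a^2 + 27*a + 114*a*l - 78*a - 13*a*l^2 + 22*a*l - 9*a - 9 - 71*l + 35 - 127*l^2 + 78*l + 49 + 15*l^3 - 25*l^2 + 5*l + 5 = a^2*(2*l - 20) + a*(-13*l^2 + 136*l - 60) + 15*l^3 - 152*l^2 + 12*l + 80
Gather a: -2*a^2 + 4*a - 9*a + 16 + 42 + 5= -2*a^2 - 5*a + 63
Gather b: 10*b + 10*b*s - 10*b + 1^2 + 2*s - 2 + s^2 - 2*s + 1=10*b*s + s^2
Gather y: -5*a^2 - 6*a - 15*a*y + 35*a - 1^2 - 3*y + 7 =-5*a^2 + 29*a + y*(-15*a - 3) + 6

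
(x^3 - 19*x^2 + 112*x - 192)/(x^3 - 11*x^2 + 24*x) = (x - 8)/x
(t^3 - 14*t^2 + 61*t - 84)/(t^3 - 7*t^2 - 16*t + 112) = (t - 3)/(t + 4)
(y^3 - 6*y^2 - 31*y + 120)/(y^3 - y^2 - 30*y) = (y^2 - 11*y + 24)/(y*(y - 6))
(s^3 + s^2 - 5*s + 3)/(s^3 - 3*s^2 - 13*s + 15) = (s - 1)/(s - 5)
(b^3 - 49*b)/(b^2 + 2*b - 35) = b*(b - 7)/(b - 5)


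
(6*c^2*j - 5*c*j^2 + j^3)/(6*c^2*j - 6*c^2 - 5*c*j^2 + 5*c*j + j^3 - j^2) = j/(j - 1)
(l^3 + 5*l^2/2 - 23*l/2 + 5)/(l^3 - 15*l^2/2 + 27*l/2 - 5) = (l + 5)/(l - 5)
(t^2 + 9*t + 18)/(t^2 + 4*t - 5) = (t^2 + 9*t + 18)/(t^2 + 4*t - 5)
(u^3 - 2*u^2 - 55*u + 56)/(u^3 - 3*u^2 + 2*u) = (u^2 - u - 56)/(u*(u - 2))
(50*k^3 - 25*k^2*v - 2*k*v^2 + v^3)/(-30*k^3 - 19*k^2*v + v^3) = (-10*k^2 + 3*k*v + v^2)/(6*k^2 + 5*k*v + v^2)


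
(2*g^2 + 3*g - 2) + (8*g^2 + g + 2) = 10*g^2 + 4*g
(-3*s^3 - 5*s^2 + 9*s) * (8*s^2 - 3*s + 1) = -24*s^5 - 31*s^4 + 84*s^3 - 32*s^2 + 9*s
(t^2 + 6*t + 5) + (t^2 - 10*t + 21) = 2*t^2 - 4*t + 26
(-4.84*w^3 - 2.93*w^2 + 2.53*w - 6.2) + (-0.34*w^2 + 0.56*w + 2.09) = -4.84*w^3 - 3.27*w^2 + 3.09*w - 4.11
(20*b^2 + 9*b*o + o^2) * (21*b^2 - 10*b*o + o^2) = 420*b^4 - 11*b^3*o - 49*b^2*o^2 - b*o^3 + o^4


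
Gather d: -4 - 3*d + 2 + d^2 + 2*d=d^2 - d - 2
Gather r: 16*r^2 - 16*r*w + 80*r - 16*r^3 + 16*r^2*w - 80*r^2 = -16*r^3 + r^2*(16*w - 64) + r*(80 - 16*w)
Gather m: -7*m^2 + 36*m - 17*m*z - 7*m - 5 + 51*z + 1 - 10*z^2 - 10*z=-7*m^2 + m*(29 - 17*z) - 10*z^2 + 41*z - 4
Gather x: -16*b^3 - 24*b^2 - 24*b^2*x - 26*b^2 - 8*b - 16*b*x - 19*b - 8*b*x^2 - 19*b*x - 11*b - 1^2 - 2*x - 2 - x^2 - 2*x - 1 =-16*b^3 - 50*b^2 - 38*b + x^2*(-8*b - 1) + x*(-24*b^2 - 35*b - 4) - 4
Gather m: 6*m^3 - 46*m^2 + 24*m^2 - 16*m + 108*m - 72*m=6*m^3 - 22*m^2 + 20*m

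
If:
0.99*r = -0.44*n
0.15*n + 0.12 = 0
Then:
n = -0.80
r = 0.36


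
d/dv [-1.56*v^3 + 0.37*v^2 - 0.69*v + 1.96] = -4.68*v^2 + 0.74*v - 0.69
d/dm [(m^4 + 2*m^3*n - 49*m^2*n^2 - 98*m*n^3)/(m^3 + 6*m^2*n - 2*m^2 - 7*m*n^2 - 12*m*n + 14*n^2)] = (m^4 - 2*m^3*n - 4*m^3 + 19*m^2*n^2 + 16*m^2*n - 20*m*n^2 - 28*n^3)/(m^4 - 2*m^3*n - 4*m^3 + m^2*n^2 + 8*m^2*n + 4*m^2 - 4*m*n^2 - 8*m*n + 4*n^2)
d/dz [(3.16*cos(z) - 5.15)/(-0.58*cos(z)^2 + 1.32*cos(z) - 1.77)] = (-1.8328*cos(z)^2 + 5.974*cos(z) - 1.2048)*sin(z)/(0.3364*cos(z)^4 - 1.5312*cos(z)^3 + 3.7956*cos(z)^2 - 4.6728*cos(z) + 3.1329)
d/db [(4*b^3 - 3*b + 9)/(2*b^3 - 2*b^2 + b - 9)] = 2*(-4*b^4 + 10*b^3 - 84*b^2 + 18*b + 9)/(4*b^6 - 8*b^5 + 8*b^4 - 40*b^3 + 37*b^2 - 18*b + 81)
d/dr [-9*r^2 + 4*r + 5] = 4 - 18*r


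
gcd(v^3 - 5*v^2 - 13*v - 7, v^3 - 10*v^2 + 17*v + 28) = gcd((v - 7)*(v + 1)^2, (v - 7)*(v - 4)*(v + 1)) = v^2 - 6*v - 7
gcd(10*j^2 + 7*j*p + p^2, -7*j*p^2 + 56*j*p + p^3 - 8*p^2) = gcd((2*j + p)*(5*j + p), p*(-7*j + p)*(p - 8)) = 1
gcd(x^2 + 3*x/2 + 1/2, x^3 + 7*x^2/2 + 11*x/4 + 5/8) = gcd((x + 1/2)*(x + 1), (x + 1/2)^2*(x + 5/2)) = x + 1/2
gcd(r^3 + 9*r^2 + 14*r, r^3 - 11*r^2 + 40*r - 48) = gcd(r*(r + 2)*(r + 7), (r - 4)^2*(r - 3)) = 1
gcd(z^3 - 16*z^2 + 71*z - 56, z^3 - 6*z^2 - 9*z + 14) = z^2 - 8*z + 7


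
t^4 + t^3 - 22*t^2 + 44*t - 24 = (t - 2)^2*(t - 1)*(t + 6)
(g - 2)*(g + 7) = g^2 + 5*g - 14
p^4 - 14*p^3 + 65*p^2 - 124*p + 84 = (p - 7)*(p - 3)*(p - 2)^2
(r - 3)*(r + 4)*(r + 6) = r^3 + 7*r^2 - 6*r - 72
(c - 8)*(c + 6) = c^2 - 2*c - 48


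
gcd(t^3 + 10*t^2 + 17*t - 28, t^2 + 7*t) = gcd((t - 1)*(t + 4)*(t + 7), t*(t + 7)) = t + 7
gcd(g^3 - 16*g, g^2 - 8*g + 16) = g - 4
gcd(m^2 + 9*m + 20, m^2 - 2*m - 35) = m + 5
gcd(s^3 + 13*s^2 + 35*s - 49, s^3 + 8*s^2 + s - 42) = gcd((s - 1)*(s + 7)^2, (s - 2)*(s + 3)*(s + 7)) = s + 7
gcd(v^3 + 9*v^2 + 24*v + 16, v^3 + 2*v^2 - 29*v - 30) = v + 1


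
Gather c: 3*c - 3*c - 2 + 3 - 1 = 0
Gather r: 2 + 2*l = 2*l + 2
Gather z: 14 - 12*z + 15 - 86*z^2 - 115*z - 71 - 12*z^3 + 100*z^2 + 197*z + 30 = -12*z^3 + 14*z^2 + 70*z - 12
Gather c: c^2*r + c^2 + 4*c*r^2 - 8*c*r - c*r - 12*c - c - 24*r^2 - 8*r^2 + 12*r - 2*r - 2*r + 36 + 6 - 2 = c^2*(r + 1) + c*(4*r^2 - 9*r - 13) - 32*r^2 + 8*r + 40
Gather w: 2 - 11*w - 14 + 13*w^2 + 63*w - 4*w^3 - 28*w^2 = -4*w^3 - 15*w^2 + 52*w - 12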